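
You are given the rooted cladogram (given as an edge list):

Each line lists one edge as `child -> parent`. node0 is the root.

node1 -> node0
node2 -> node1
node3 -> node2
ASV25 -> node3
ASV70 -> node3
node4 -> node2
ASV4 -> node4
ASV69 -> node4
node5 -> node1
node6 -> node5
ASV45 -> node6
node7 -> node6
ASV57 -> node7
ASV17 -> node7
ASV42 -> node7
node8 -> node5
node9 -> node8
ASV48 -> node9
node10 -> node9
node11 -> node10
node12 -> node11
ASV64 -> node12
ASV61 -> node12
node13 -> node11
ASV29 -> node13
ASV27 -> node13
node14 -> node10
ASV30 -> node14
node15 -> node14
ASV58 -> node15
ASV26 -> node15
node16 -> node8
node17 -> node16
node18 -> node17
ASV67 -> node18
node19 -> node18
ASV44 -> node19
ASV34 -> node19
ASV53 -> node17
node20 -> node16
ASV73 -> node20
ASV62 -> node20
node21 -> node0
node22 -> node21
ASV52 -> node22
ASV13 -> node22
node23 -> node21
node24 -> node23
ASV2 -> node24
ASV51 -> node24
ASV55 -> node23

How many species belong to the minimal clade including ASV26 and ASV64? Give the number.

7

The MRCA of ASV26 and ASV64 is the node subtending (((ASV64,ASV61),(ASV29,ASV27)),(ASV30,(ASV58,ASV26))).
That clade contains 7 terminal taxa: ASV26, ASV27, ASV29, ASV30, ASV58, ASV61, ASV64.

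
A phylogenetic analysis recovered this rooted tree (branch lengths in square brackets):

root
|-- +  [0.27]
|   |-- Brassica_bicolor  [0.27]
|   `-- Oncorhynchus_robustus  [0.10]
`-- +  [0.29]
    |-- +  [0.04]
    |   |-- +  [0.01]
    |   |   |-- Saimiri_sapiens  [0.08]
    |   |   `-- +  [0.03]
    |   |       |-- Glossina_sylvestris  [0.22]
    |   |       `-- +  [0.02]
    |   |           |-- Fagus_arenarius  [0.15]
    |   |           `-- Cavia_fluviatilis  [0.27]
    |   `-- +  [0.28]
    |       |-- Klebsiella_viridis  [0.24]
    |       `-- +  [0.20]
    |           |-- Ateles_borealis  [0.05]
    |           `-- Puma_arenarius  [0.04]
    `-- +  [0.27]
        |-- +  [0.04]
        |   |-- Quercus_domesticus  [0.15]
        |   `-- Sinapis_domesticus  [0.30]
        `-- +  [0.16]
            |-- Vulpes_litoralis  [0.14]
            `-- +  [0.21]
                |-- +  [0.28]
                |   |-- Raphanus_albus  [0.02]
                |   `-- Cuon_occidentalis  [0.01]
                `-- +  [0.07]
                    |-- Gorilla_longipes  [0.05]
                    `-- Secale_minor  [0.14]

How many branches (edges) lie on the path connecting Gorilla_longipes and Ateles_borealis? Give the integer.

The MRCA of Gorilla_longipes and Ateles_borealis is the node subtending (((Saimiri_sapiens,(Glossina_sylvestris,(Fagus_arenarius,Cavia_fluviatilis))),(Klebsiella_viridis,(Ateles_borealis,Puma_arenarius))),((Quercus_domesticus,Sinapis_domesticus),(Vulpes_litoralis,((Raphanus_albus,Cuon_occidentalis),(Gorilla_longipes,Secale_minor))))).
From Gorilla_longipes up to that node: 5 branches. From Ateles_borealis up to the same node: 4 branches. Total: 5 + 4 = 9.

9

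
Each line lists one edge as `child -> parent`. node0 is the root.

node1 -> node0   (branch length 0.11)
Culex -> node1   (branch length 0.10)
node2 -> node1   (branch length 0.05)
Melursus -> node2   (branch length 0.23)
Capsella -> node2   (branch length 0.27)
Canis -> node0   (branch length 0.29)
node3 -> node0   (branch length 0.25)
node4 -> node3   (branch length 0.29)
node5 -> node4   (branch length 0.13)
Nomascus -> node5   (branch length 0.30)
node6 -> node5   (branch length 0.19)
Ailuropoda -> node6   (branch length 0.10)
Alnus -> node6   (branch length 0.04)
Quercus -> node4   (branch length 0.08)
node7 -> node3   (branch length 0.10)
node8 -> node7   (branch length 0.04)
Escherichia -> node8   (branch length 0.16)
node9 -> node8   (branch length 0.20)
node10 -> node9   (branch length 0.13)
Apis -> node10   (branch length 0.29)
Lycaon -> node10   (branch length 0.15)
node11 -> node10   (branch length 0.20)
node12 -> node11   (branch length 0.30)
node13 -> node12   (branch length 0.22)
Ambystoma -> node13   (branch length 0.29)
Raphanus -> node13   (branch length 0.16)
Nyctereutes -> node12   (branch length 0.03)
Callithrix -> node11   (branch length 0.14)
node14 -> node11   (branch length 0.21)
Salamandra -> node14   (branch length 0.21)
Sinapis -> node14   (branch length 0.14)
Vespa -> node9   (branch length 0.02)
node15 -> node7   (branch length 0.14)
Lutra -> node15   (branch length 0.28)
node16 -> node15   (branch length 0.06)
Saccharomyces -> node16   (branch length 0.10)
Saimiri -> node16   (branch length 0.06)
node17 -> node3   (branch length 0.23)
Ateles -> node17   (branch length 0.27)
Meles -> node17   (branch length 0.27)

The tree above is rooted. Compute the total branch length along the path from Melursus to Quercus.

1.01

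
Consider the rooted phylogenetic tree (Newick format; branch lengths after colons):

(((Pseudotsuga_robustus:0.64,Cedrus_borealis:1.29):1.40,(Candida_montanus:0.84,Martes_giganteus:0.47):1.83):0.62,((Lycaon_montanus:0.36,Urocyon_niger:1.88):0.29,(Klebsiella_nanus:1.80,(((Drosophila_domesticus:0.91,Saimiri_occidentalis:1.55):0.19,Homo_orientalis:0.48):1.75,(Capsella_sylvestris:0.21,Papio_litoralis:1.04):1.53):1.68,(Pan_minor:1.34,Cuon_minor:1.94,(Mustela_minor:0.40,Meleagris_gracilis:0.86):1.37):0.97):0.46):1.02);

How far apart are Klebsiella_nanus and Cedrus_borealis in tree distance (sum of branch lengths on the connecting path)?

6.59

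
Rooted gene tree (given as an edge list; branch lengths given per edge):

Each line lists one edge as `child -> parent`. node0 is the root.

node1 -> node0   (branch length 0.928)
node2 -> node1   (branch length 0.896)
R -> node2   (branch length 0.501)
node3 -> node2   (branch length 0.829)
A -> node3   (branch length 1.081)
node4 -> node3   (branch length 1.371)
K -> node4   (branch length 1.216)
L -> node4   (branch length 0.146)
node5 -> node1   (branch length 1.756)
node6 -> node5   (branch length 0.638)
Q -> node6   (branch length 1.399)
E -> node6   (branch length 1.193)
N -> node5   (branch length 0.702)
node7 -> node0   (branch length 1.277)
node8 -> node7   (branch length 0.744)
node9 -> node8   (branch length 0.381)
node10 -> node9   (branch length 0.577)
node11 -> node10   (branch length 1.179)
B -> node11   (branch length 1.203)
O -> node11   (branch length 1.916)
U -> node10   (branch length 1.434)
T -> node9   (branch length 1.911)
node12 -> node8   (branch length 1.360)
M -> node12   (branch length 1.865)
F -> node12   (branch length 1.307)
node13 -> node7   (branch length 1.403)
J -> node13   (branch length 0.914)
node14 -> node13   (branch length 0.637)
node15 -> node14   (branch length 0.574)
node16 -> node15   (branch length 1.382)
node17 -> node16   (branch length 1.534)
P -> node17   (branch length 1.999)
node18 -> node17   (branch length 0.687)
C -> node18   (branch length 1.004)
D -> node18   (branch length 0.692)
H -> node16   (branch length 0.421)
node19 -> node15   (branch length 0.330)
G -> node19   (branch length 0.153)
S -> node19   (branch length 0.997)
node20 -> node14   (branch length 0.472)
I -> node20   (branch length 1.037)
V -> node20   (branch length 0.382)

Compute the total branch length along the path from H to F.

The path runs H → … → MRCA → … → F; the MRCA is the node subtending (((((B,O),U),T),(M,F)),(J,((((P,(C,D)),H),(G,S)),(I,V)))).
Branch lengths along that path: 0.421 + 1.382 + 0.574 + 0.637 + 1.403 + 0.744 + 1.360 + 1.307 = 7.828.

7.828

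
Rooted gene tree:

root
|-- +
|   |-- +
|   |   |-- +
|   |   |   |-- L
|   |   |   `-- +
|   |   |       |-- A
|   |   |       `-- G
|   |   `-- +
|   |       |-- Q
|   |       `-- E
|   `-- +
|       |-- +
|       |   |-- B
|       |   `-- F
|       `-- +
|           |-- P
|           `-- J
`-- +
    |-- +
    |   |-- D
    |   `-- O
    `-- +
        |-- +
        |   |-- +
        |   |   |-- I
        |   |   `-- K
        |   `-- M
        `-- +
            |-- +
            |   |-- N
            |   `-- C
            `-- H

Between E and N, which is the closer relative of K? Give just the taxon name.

The MRCA of K and N subtends (((I,K),M),((N,C),H)) (6 taxa).
The MRCA of K and E is the root, subtending the entire tree (17 taxa).
The first is nested inside the second, so K shares a more recent common ancestor with N.

N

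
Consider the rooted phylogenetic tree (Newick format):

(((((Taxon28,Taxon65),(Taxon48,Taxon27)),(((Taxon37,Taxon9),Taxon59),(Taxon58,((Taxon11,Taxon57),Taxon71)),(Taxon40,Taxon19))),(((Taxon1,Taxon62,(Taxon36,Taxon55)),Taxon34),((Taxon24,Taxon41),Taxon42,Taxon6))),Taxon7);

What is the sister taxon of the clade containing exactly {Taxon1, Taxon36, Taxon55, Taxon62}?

The clade containing exactly {Taxon1, Taxon36, Taxon55, Taxon62} attaches to the tree at the node subtending ((Taxon1,Taxon62,(Taxon36,Taxon55)),Taxon34).
The other lineage descending from that same node — the sister group — is the single tip Taxon34.

Taxon34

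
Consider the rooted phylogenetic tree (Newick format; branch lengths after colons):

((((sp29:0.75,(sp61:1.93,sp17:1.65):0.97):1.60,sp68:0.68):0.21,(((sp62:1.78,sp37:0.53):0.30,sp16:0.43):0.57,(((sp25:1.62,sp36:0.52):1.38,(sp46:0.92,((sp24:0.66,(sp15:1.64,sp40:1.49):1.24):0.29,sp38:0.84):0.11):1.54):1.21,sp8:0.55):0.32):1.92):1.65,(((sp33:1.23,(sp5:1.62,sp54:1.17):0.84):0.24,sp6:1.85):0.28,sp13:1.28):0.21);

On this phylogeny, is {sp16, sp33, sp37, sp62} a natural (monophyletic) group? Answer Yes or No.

No

The MRCA of the listed taxa is the root, so the smallest clade containing them is the whole tree.
That clade also contains sp13, sp15, sp17, sp24, sp25, sp29, sp36, sp38, sp40, sp46, sp5, sp54, sp6, sp61, sp68, sp8, which are not in the proposed group, so the group is not monophyletic.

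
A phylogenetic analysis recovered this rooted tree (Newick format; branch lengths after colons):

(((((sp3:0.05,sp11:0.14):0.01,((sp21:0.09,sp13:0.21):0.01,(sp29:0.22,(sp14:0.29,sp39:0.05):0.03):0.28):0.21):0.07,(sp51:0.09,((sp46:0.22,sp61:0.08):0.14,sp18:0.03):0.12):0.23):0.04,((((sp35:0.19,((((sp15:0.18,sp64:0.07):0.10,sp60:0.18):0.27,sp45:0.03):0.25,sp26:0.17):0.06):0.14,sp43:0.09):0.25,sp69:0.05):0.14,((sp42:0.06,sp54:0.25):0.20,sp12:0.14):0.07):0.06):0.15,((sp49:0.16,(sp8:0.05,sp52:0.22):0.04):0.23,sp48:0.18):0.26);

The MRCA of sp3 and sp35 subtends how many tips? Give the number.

The MRCA of sp3 and sp35 is the node subtending ((((sp3,sp11),((sp21,sp13),(sp29,(sp14,sp39)))),(sp51,((sp46,sp61),sp18))),((((sp35,((((sp15,sp64),sp60),sp45),sp26)),sp43),sp69),((sp42,sp54),sp12))).
That clade contains 22 terminal taxa: sp11, sp12, sp13, sp14, sp15, sp18, sp21, sp26, sp29, sp3, sp35, sp39, sp42, sp43, sp45, sp46, sp51, sp54, sp60, sp61, sp64, sp69.

22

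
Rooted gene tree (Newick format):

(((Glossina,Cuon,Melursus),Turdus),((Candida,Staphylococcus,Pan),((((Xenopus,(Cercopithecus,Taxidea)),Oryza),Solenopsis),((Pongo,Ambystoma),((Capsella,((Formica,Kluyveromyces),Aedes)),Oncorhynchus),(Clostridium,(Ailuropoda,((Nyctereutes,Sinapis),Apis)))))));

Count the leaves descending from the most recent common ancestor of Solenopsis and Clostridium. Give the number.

The MRCA of Solenopsis and Clostridium is the node subtending ((((Xenopus,(Cercopithecus,Taxidea)),Oryza),Solenopsis),((Pongo,Ambystoma),((Capsella,((Formica,Kluyveromyces),Aedes)),Oncorhynchus),(Clostridium,(Ailuropoda,((Nyctereutes,Sinapis),Apis))))).
That clade contains 17 terminal taxa: Aedes, Ailuropoda, Ambystoma, Apis, Capsella, Cercopithecus, Clostridium, Formica, Kluyveromyces, Nyctereutes, Oncorhynchus, Oryza, Pongo, Sinapis, Solenopsis, Taxidea, Xenopus.

17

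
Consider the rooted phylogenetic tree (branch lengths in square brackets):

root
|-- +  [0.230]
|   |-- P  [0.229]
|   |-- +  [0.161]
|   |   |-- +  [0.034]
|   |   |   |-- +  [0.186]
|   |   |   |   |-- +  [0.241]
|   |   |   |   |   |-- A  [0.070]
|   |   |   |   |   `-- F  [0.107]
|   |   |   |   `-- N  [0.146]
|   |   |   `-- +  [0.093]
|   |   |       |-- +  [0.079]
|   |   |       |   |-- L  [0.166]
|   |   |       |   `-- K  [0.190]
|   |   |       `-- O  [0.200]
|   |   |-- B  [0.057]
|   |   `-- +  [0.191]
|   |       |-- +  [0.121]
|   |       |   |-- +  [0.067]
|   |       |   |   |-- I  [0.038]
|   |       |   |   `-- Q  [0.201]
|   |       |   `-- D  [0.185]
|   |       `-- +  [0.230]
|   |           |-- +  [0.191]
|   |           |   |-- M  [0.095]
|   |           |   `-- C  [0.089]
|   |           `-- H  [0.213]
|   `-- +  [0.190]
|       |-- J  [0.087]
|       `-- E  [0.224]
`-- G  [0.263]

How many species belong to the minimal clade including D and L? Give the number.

13

The MRCA of D and L is the node subtending ((((A,F),N),((L,K),O)),B,(((I,Q),D),((M,C),H))).
That clade contains 13 terminal taxa: A, B, C, D, F, H, I, K, L, M, N, O, Q.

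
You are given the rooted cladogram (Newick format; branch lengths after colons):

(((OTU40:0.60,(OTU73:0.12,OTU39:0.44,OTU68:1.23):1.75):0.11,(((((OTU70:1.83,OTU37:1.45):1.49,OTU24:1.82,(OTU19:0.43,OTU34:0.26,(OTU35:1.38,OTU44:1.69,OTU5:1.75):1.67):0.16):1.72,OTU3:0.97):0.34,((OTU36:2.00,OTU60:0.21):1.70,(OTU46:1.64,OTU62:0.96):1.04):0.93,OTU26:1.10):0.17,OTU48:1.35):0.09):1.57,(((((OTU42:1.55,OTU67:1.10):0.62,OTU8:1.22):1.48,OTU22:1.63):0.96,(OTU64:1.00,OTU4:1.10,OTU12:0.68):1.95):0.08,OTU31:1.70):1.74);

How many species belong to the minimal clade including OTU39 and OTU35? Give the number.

19

The MRCA of OTU39 and OTU35 is the node subtending ((OTU40,(OTU73,OTU39,OTU68)),(((((OTU70,OTU37),OTU24,(OTU19,OTU34,(OTU35,OTU44,OTU5))),OTU3),((OTU36,OTU60),(OTU46,OTU62)),OTU26),OTU48)).
That clade contains 19 terminal taxa: OTU19, OTU24, OTU26, OTU3, OTU34, OTU35, OTU36, OTU37, OTU39, OTU40, OTU44, OTU46, OTU48, OTU5, OTU60, OTU62, OTU68, OTU70, OTU73.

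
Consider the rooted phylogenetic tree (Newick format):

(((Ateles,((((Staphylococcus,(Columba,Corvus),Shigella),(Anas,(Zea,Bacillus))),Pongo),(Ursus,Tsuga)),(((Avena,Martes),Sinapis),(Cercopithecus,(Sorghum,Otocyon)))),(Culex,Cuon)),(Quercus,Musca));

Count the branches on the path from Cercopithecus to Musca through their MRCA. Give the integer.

7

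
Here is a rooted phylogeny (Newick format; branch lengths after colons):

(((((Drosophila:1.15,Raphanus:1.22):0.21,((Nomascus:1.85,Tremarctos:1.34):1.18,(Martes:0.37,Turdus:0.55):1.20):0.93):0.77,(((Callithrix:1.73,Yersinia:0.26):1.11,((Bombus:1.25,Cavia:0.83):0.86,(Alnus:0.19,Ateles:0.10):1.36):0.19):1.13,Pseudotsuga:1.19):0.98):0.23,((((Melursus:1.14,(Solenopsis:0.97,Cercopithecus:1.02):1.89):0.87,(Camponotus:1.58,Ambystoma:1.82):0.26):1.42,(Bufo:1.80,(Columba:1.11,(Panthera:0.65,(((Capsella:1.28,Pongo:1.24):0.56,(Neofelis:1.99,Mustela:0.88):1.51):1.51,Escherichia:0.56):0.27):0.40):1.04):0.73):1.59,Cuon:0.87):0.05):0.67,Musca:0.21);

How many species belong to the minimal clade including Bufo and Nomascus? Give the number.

27

The MRCA of Bufo and Nomascus is the node subtending ((((Drosophila,Raphanus),((Nomascus,Tremarctos),(Martes,Turdus))),(((Callithrix,Yersinia),((Bombus,Cavia),(Alnus,Ateles))),Pseudotsuga)),((((Melursus,(Solenopsis,Cercopithecus)),(Camponotus,Ambystoma)),(Bufo,(Columba,(Panthera,(((Capsella,Pongo),(Neofelis,Mustela)),Escherichia))))),Cuon)).
That clade contains 27 terminal taxa: Alnus, Ambystoma, Ateles, Bombus, Bufo, Callithrix, Camponotus, Capsella, Cavia, Cercopithecus, Columba, Cuon, Drosophila, Escherichia, Martes, Melursus, Mustela, Neofelis, Nomascus, Panthera, Pongo, Pseudotsuga, Raphanus, Solenopsis, Tremarctos, Turdus, Yersinia.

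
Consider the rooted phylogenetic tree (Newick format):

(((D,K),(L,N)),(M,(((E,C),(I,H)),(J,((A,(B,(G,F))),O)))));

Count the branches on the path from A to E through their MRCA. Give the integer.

The MRCA of A and E is the node subtending (((E,C),(I,H)),(J,((A,(B,(G,F))),O))).
From A up to that node: 4 branches. From E up to the same node: 3 branches. Total: 4 + 3 = 7.

7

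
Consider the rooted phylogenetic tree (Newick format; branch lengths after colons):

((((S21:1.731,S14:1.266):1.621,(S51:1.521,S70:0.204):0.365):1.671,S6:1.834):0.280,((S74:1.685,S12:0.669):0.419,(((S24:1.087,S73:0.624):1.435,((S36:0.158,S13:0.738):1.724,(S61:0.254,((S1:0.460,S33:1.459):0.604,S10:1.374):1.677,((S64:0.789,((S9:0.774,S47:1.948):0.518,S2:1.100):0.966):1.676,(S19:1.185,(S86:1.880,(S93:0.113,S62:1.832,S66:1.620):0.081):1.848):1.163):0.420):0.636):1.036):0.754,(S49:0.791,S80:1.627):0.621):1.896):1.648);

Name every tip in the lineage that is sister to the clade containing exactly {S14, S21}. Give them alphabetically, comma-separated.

The clade containing exactly {S14, S21} attaches to the tree at the node subtending ((S21,S14),(S51,S70)).
The other lineage descending from that same node — the sister group — is (S51,S70); its 2 tips in alphabetical order are the answer.

S51, S70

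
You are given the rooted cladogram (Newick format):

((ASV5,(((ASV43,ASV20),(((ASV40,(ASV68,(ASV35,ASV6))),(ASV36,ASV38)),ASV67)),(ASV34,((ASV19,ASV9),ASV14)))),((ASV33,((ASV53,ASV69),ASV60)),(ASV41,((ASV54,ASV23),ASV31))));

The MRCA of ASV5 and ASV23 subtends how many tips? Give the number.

22

The MRCA of ASV5 and ASV23 is the root, so the clade is the entire tree.
That clade contains 22 terminal taxa: ASV14, ASV19, ASV20, ASV23, ASV31, ASV33, ASV34, ASV35, ASV36, ASV38, ASV40, ASV41, ASV43, ASV5, ASV53, ASV54, ASV6, ASV60, ASV67, ASV68, ASV69, ASV9.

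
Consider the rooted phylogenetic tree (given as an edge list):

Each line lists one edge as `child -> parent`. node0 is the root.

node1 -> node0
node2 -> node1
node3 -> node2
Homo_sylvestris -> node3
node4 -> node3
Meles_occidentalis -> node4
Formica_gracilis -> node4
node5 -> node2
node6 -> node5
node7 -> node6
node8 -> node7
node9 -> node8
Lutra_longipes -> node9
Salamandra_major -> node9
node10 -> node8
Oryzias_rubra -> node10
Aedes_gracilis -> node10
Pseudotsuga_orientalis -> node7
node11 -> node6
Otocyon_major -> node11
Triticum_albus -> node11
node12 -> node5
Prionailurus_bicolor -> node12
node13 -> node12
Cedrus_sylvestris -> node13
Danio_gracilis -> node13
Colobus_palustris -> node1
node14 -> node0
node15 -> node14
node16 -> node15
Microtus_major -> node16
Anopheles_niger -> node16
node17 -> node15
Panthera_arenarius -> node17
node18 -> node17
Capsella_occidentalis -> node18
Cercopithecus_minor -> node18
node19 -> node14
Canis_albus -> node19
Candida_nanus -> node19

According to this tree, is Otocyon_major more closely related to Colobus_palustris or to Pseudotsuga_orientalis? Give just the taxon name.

The MRCA of Otocyon_major and Pseudotsuga_orientalis subtends ((((Lutra_longipes,Salamandra_major),(Oryzias_rubra,Aedes_gracilis)),Pseudotsuga_orientalis),(Otocyon_major,Triticum_albus)) (7 taxa).
The MRCA of Otocyon_major and Colobus_palustris subtends (((Homo_sylvestris,(Meles_occidentalis,Formica_gracilis)),(((((Lutra_longipes,Salamandra_major),(Oryzias_rubra,Aedes_gracilis)),Pseudotsuga_orientalis),(Otocyon_major,Triticum_albus)),(Prionailurus_bicolor,(Cedrus_sylvestris,Danio_gracilis)))),Colobus_palustris) (14 taxa).
The first is nested inside the second, so Otocyon_major shares a more recent common ancestor with Pseudotsuga_orientalis.

Pseudotsuga_orientalis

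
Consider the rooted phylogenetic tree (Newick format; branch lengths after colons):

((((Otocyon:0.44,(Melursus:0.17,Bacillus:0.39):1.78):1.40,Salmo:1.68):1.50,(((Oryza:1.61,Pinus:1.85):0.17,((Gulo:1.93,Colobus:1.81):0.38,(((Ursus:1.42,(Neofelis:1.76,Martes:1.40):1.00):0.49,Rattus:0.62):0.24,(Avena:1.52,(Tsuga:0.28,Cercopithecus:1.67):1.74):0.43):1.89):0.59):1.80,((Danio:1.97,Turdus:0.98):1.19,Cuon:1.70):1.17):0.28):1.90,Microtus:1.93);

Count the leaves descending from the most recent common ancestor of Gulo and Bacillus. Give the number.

18

The MRCA of Gulo and Bacillus is the node subtending (((Otocyon,(Melursus,Bacillus)),Salmo),(((Oryza,Pinus),((Gulo,Colobus),(((Ursus,(Neofelis,Martes)),Rattus),(Avena,(Tsuga,Cercopithecus))))),((Danio,Turdus),Cuon))).
That clade contains 18 terminal taxa: Avena, Bacillus, Cercopithecus, Colobus, Cuon, Danio, Gulo, Martes, Melursus, Neofelis, Oryza, Otocyon, Pinus, Rattus, Salmo, Tsuga, Turdus, Ursus.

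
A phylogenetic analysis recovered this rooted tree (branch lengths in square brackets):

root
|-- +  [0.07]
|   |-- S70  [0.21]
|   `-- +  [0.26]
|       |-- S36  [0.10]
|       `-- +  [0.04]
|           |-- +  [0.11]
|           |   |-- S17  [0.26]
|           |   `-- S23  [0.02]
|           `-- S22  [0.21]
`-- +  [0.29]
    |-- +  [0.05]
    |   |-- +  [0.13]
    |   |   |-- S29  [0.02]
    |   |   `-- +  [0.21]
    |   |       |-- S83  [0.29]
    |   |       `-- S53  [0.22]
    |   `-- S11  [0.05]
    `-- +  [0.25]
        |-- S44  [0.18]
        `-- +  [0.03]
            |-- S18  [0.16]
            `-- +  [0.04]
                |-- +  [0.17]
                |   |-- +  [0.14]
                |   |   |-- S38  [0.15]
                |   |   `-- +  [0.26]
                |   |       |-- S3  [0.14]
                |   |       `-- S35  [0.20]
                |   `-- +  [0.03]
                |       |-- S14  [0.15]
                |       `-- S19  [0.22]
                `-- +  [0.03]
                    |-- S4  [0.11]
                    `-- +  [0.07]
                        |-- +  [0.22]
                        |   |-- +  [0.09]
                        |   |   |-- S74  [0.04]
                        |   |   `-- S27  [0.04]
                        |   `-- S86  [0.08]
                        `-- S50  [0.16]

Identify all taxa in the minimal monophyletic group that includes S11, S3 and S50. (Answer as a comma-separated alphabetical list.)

Tracing S11: it sits inside ((S29,(S83,S53)),S11).
Tracing S3: it sits inside (S3,S35).
Tracing S50: it sits inside (((S74,S27),S86),S50).
The smallest clade enclosing all 3 is (((S29,(S83,S53)),S11),(S44,(S18,(((S38,(S3,S35)),(S14,S19)),(S4,(((S74,S27),S86),S50)))))); the answer is its 16 terminal taxa in alphabetical order.

S11, S14, S18, S19, S27, S29, S3, S35, S38, S4, S44, S50, S53, S74, S83, S86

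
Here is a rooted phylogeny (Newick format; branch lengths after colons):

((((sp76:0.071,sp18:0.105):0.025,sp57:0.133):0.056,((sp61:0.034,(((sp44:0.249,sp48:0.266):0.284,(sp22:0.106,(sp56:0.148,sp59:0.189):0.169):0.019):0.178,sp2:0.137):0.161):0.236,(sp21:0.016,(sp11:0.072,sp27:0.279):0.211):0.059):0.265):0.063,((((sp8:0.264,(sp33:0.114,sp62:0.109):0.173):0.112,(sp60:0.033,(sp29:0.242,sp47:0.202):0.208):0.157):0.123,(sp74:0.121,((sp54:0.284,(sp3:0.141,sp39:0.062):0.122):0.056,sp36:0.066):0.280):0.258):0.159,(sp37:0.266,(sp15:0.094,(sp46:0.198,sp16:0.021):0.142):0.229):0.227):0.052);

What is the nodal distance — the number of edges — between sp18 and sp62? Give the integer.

10

The MRCA of sp18 and sp62 is the root of the tree.
From sp18 up to that node: 4 branches. From sp62 up to the same node: 6 branches. Total: 4 + 6 = 10.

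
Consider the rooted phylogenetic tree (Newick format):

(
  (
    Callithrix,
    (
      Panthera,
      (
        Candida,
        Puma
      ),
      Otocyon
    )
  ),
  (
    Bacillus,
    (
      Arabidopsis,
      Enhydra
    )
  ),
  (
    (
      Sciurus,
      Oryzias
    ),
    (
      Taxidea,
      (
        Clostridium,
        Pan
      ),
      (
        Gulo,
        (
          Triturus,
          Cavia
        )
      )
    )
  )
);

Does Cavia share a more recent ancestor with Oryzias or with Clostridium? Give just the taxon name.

The MRCA of Cavia and Clostridium subtends (Taxidea,(Clostridium,Pan),(Gulo,(Triturus,Cavia))) (6 taxa).
The MRCA of Cavia and Oryzias subtends ((Sciurus,Oryzias),(Taxidea,(Clostridium,Pan),(Gulo,(Triturus,Cavia)))) (8 taxa).
The first is nested inside the second, so Cavia shares a more recent common ancestor with Clostridium.

Clostridium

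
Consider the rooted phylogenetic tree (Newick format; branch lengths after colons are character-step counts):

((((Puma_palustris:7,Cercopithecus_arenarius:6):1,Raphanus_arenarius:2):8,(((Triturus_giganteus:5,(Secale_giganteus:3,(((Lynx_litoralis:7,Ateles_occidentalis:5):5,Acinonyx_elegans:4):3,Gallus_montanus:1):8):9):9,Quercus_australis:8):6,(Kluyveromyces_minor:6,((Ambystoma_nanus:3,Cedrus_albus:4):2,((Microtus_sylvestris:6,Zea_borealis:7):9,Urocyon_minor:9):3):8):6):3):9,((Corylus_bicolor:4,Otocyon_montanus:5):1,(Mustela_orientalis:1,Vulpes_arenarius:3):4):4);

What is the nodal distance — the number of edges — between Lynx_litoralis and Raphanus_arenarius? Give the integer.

10

The MRCA of Lynx_litoralis and Raphanus_arenarius is the node subtending (((Puma_palustris,Cercopithecus_arenarius),Raphanus_arenarius),(((Triturus_giganteus,(Secale_giganteus,(((Lynx_litoralis,Ateles_occidentalis),Acinonyx_elegans),Gallus_montanus))),Quercus_australis),(Kluyveromyces_minor,((Ambystoma_nanus,Cedrus_albus),((Microtus_sylvestris,Zea_borealis),Urocyon_minor))))).
From Lynx_litoralis up to that node: 8 branches. From Raphanus_arenarius up to the same node: 2 branches. Total: 8 + 2 = 10.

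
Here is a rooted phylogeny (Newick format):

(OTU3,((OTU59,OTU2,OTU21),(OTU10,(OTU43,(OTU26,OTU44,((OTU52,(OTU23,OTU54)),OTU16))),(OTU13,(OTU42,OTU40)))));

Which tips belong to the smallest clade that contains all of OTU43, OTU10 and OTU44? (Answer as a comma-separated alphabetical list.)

OTU10, OTU13, OTU16, OTU23, OTU26, OTU40, OTU42, OTU43, OTU44, OTU52, OTU54

Tracing OTU43: it sits inside (OTU43,(OTU26,OTU44,((OTU52,(OTU23,OTU54)),OTU16))).
Tracing OTU10: it sits inside (OTU10,(OTU43,(OTU26,OTU44,((OTU52,(OTU23,OTU54)),OTU16))),(OTU13,(OTU42,OTU40))).
Tracing OTU44: it sits inside (OTU26,OTU44,((OTU52,(OTU23,OTU54)),OTU16)).
The smallest clade enclosing all 3 is (OTU10,(OTU43,(OTU26,OTU44,((OTU52,(OTU23,OTU54)),OTU16))),(OTU13,(OTU42,OTU40))); the answer is its 11 terminal taxa in alphabetical order.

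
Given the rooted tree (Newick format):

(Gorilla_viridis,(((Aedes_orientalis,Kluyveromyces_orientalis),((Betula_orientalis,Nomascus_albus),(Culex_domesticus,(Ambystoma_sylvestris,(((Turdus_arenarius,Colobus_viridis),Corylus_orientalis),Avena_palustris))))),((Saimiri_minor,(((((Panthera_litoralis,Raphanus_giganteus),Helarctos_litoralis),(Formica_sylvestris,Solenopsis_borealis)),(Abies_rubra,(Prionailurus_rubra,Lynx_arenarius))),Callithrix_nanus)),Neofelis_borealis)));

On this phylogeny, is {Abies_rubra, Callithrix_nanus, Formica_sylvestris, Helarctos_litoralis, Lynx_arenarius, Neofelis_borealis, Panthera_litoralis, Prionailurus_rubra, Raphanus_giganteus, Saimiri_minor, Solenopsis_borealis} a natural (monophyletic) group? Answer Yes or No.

Yes

The most recent common ancestor of these taxa subtends ((Saimiri_minor,(((((Panthera_litoralis,Raphanus_giganteus),Helarctos_litoralis),(Formica_sylvestris,Solenopsis_borealis)),(Abies_rubra,(Prionailurus_rubra,Lynx_arenarius))),Callithrix_nanus)),Neofelis_borealis).
That clade has exactly 11 tips — every listed taxon and nothing else — so the group is monophyletic.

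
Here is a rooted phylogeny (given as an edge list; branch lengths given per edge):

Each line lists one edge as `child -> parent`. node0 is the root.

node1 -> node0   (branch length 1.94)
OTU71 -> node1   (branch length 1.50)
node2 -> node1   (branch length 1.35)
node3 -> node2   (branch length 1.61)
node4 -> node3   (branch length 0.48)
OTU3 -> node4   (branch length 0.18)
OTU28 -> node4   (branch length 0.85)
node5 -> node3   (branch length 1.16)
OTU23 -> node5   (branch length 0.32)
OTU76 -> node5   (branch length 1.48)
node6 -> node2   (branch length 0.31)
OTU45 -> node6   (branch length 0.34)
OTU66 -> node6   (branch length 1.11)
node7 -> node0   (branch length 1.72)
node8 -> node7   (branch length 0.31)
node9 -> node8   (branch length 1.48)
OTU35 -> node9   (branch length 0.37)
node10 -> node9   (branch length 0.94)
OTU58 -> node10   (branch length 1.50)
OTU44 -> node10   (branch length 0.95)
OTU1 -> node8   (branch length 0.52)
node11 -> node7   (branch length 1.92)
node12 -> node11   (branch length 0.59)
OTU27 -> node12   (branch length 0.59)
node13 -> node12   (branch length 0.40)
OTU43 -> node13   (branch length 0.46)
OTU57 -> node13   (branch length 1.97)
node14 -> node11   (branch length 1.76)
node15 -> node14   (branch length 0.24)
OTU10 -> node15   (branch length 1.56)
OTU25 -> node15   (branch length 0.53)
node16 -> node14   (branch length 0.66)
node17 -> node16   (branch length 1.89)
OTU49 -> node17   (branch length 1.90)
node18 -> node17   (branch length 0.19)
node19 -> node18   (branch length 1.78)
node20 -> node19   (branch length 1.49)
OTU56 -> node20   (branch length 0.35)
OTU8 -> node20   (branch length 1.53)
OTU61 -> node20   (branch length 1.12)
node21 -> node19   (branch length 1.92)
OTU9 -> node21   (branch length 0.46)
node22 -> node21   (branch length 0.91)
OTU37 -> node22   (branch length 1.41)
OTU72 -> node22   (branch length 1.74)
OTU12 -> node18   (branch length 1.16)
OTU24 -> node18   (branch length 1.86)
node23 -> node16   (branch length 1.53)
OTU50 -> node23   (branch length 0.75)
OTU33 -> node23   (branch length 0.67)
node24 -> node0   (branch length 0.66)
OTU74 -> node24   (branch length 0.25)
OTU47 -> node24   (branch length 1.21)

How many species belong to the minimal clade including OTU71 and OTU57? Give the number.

The MRCA of OTU71 and OTU57 is the root, so the clade is the entire tree.
That clade contains 29 terminal taxa: OTU1, OTU10, OTU12, OTU23, OTU24, OTU25, OTU27, OTU28, OTU3, OTU33, OTU35, OTU37, OTU43, OTU44, OTU45, OTU47, OTU49, OTU50, OTU56, OTU57, OTU58, OTU61, OTU66, OTU71, OTU72, OTU74, OTU76, OTU8, OTU9.

29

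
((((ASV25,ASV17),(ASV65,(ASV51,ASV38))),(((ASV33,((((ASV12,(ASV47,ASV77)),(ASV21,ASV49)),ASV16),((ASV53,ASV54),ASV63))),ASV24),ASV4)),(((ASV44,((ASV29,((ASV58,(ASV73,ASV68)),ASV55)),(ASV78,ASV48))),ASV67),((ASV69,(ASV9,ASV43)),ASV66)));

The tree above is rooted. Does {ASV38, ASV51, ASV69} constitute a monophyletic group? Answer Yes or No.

The MRCA of the listed taxa is the root, so the smallest clade containing them is the whole tree.
That clade also contains ASV12, ASV16, ASV17, ASV21, ASV24, ASV25, ASV29, ASV33, ASV4, ASV43, ASV44, ASV47, ASV48, ASV49, ASV53, ASV54, ASV55, ASV58, ASV63, ASV65, ASV66, ASV67, ASV68, ASV73, ASV77, ASV78, ASV9, which are not in the proposed group, so the group is not monophyletic.

No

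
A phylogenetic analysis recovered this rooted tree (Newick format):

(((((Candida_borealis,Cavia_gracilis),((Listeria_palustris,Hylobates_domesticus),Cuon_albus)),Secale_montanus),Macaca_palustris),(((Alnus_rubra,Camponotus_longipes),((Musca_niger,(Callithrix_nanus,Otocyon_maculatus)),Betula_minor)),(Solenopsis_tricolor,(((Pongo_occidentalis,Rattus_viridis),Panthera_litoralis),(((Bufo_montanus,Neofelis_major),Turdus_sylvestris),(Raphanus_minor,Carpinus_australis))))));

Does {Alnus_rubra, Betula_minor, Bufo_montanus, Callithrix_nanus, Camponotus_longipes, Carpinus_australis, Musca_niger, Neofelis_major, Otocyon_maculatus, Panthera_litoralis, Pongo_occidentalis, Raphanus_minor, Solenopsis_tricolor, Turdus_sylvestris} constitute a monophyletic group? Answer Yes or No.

The MRCA of the listed taxa subtends (((Alnus_rubra,Camponotus_longipes),((Musca_niger,(Callithrix_nanus,Otocyon_maculatus)),Betula_minor)),(Solenopsis_tricolor,(((Pongo_occidentalis,Rattus_viridis),Panthera_litoralis),(((Bufo_montanus,Neofelis_major),Turdus_sylvestris),(Raphanus_minor,Carpinus_australis))))).
That clade also contains Rattus_viridis, which is not in the proposed group, so the group is not monophyletic.

No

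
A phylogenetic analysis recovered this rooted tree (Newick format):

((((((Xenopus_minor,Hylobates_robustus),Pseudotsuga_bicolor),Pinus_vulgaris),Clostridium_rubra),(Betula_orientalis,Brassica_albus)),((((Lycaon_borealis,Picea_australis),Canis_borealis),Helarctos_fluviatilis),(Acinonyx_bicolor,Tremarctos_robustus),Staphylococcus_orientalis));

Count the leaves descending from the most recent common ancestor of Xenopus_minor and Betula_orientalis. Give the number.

The MRCA of Xenopus_minor and Betula_orientalis is the node subtending (((((Xenopus_minor,Hylobates_robustus),Pseudotsuga_bicolor),Pinus_vulgaris),Clostridium_rubra),(Betula_orientalis,Brassica_albus)).
That clade contains 7 terminal taxa: Betula_orientalis, Brassica_albus, Clostridium_rubra, Hylobates_robustus, Pinus_vulgaris, Pseudotsuga_bicolor, Xenopus_minor.

7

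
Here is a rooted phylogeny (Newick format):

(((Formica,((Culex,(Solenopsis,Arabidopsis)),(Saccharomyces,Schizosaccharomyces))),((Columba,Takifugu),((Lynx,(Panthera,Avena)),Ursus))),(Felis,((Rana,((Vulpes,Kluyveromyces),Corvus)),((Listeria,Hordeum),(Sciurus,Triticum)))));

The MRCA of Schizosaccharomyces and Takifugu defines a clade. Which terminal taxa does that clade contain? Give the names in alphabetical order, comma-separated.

Arabidopsis, Avena, Columba, Culex, Formica, Lynx, Panthera, Saccharomyces, Schizosaccharomyces, Solenopsis, Takifugu, Ursus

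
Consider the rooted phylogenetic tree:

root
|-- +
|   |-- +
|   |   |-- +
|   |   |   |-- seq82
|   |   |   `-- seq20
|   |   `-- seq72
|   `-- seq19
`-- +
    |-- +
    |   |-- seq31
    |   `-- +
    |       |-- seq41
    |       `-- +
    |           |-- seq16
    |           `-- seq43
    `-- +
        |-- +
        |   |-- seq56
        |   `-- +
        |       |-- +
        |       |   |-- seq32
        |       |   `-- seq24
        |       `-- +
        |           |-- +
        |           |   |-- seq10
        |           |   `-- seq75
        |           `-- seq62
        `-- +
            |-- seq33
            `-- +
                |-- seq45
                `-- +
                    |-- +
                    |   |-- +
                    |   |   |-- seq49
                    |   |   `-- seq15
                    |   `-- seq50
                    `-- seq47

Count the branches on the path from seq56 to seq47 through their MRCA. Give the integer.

The MRCA of seq56 and seq47 is the node subtending ((seq56,((seq32,seq24),((seq10,seq75),seq62))),(seq33,(seq45,(((seq49,seq15),seq50),seq47)))).
From seq56 up to that node: 2 branches. From seq47 up to the same node: 4 branches. Total: 2 + 4 = 6.

6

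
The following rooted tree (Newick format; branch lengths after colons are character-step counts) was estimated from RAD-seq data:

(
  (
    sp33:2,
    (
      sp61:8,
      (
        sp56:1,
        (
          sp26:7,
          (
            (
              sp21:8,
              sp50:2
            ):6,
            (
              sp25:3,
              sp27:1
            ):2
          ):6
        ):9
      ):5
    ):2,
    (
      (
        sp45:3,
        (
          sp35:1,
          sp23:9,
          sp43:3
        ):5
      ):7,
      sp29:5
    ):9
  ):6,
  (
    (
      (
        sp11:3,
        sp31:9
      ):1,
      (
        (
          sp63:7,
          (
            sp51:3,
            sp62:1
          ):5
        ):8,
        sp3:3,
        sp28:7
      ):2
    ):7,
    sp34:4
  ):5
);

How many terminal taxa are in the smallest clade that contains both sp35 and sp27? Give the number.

13

The MRCA of sp35 and sp27 is the node subtending (sp33,(sp61,(sp56,(sp26,((sp21,sp50),(sp25,sp27))))),((sp45,(sp35,sp23,sp43)),sp29)).
That clade contains 13 terminal taxa: sp21, sp23, sp25, sp26, sp27, sp29, sp33, sp35, sp43, sp45, sp50, sp56, sp61.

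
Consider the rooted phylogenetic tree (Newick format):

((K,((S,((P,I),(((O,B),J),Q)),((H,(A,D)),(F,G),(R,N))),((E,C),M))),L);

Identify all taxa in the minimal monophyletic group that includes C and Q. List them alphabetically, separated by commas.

A, B, C, D, E, F, G, H, I, J, M, N, O, P, Q, R, S

Tracing C: it sits inside (E,C).
Tracing Q: it sits inside (((O,B),J),Q).
The smallest clade enclosing both is ((S,((P,I),(((O,B),J),Q)),((H,(A,D)),(F,G),(R,N))),((E,C),M)); the answer is its 17 terminal taxa in alphabetical order.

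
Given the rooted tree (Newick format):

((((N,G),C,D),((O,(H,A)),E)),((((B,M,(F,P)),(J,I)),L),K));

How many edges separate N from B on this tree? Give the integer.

The MRCA of N and B is the root of the tree.
From N up to that node: 4 branches. From B up to the same node: 5 branches. Total: 4 + 5 = 9.

9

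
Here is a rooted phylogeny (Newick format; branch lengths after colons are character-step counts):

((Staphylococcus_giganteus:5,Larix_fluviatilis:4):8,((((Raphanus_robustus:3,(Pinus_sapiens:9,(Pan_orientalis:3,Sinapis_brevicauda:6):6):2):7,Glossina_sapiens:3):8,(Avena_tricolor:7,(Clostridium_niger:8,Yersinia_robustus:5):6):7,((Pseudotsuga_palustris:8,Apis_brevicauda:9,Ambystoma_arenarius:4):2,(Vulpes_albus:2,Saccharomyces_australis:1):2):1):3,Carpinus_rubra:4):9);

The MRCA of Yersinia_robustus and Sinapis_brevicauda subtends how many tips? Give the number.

13

The MRCA of Yersinia_robustus and Sinapis_brevicauda is the node subtending (((Raphanus_robustus,(Pinus_sapiens,(Pan_orientalis,Sinapis_brevicauda))),Glossina_sapiens),(Avena_tricolor,(Clostridium_niger,Yersinia_robustus)),((Pseudotsuga_palustris,Apis_brevicauda,Ambystoma_arenarius),(Vulpes_albus,Saccharomyces_australis))).
That clade contains 13 terminal taxa: Ambystoma_arenarius, Apis_brevicauda, Avena_tricolor, Clostridium_niger, Glossina_sapiens, Pan_orientalis, Pinus_sapiens, Pseudotsuga_palustris, Raphanus_robustus, Saccharomyces_australis, Sinapis_brevicauda, Vulpes_albus, Yersinia_robustus.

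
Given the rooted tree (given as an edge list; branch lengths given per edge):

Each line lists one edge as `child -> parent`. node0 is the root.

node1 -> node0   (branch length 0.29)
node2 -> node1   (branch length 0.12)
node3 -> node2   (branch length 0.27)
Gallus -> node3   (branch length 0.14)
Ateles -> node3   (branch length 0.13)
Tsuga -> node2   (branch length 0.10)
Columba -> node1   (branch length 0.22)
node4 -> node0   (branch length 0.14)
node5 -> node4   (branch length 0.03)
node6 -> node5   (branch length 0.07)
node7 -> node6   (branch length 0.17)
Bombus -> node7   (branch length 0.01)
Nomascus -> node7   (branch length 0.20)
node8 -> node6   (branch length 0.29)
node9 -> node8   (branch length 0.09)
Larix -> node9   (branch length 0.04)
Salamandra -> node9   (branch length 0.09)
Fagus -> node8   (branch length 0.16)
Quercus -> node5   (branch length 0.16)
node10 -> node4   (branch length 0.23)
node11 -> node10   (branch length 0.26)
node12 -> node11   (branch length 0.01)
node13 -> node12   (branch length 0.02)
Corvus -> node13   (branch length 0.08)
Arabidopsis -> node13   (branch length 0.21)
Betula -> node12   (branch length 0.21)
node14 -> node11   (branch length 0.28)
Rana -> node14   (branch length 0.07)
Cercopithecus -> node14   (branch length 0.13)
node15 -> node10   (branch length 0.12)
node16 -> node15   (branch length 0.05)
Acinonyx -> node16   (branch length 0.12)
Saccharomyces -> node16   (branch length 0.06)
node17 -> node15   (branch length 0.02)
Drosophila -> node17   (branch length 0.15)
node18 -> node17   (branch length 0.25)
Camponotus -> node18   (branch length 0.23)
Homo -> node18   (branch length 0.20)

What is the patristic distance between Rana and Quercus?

The path runs Rana → … → MRCA → … → Quercus; the MRCA is the node subtending ((((Bombus,Nomascus),((Larix,Salamandra),Fagus)),Quercus),((((Corvus,Arabidopsis),Betula),(Rana,Cercopithecus)),((Acinonyx,Saccharomyces),(Drosophila,(Camponotus,Homo))))).
Branch lengths along that path: 0.07 + 0.28 + 0.26 + 0.23 + 0.03 + 0.16 = 1.03.

1.03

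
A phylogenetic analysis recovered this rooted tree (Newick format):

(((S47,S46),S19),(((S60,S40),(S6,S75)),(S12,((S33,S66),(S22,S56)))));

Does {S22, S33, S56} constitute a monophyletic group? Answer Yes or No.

The MRCA of the listed taxa subtends ((S33,S66),(S22,S56)).
That clade also contains S66, which is not in the proposed group, so the group is not monophyletic.

No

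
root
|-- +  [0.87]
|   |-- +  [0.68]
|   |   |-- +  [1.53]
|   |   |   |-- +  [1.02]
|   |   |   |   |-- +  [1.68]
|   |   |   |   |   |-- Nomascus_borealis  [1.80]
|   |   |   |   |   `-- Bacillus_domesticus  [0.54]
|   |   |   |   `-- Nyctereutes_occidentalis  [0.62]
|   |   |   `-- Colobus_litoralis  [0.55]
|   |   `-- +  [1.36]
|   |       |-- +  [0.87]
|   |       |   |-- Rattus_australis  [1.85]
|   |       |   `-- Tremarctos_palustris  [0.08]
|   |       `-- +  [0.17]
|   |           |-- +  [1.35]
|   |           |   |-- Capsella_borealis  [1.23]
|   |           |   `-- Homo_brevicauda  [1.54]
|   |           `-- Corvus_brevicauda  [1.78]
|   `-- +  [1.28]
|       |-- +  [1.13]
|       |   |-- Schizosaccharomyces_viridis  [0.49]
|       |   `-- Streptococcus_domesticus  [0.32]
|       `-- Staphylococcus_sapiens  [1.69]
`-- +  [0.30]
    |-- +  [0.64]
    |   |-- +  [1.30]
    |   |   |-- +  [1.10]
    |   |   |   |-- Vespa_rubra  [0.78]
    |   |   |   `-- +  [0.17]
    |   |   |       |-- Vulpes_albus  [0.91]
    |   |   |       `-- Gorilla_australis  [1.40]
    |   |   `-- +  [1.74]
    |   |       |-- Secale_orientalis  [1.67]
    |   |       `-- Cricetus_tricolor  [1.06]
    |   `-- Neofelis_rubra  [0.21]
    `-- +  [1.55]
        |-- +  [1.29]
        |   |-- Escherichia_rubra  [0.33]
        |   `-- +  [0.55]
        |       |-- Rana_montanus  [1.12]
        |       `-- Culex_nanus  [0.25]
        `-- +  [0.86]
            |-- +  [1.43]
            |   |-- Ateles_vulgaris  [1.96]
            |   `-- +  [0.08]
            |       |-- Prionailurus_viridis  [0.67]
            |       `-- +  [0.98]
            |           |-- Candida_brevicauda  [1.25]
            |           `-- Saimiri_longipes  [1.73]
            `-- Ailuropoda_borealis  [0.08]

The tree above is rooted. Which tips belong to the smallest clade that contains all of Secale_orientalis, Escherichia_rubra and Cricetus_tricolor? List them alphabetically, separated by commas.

Ailuropoda_borealis, Ateles_vulgaris, Candida_brevicauda, Cricetus_tricolor, Culex_nanus, Escherichia_rubra, Gorilla_australis, Neofelis_rubra, Prionailurus_viridis, Rana_montanus, Saimiri_longipes, Secale_orientalis, Vespa_rubra, Vulpes_albus

Tracing Secale_orientalis: it sits inside (Secale_orientalis,Cricetus_tricolor).
Tracing Escherichia_rubra: it sits inside (Escherichia_rubra,(Rana_montanus,Culex_nanus)).
Tracing Cricetus_tricolor: it sits inside (Secale_orientalis,Cricetus_tricolor).
The smallest clade enclosing all 3 is ((((Vespa_rubra,(Vulpes_albus,Gorilla_australis)),(Secale_orientalis,Cricetus_tricolor)),Neofelis_rubra),((Escherichia_rubra,(Rana_montanus,Culex_nanus)),((Ateles_vulgaris,(Prionailurus_viridis,(Candida_brevicauda,Saimiri_longipes))),Ailuropoda_borealis))); the answer is its 14 terminal taxa in alphabetical order.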